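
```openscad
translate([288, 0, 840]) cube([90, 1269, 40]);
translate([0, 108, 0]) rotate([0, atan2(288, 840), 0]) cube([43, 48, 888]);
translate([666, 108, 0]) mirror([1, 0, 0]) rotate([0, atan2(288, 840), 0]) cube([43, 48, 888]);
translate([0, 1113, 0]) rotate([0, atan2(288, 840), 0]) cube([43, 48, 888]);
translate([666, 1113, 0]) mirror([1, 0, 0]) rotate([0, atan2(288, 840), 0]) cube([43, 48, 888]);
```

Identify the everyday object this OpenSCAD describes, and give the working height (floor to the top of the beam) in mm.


A sawhorse. The overall height is 880 mm.

A beam across two mirrored pairs of raked legs — a sawhorse. The beam's underside is at z = 840 (matching the legs' vertical rise in atan2(288, 840)) and the beam is 40 mm tall, so its top is at 840 + 40 = 880 mm. The raked legs top out at the beam's underside, so that is the highest point.


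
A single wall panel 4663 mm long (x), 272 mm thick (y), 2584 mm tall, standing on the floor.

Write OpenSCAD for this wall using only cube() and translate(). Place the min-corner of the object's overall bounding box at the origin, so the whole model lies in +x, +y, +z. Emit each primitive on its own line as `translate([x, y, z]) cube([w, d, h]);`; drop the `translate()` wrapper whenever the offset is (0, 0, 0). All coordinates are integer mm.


cube([4663, 272, 2584]);


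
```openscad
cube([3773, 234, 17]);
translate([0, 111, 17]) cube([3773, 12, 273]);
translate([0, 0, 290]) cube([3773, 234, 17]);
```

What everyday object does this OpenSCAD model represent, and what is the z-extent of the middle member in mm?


An I-beam. The web height is 273 mm.

Two wide flanges with a thin centred web — an I-beam. Overall 307 mm minus two 17 mm flanges gives a web of 307 − 2·17 = 273 mm.


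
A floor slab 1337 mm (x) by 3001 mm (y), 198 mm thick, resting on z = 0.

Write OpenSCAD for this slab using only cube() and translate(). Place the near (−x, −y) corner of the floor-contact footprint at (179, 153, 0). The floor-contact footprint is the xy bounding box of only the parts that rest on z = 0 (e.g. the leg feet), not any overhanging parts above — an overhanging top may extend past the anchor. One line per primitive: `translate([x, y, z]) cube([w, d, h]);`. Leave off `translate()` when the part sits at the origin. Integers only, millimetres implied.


translate([179, 153, 0]) cube([1337, 3001, 198]);


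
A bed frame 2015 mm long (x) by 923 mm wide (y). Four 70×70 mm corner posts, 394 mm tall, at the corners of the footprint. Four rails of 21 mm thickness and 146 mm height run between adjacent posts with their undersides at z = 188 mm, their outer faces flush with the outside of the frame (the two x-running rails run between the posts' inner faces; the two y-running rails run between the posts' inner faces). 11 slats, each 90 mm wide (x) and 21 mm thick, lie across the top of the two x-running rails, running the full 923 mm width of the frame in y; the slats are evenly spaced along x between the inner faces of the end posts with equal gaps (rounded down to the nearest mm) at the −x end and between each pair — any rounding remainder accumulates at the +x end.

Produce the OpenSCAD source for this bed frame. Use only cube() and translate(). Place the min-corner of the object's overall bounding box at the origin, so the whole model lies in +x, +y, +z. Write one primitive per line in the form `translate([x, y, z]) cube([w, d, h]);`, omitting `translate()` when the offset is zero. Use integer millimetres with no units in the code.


cube([70, 70, 394]);
translate([0, 853, 0]) cube([70, 70, 394]);
translate([1945, 0, 0]) cube([70, 70, 394]);
translate([1945, 853, 0]) cube([70, 70, 394]);
translate([70, 0, 188]) cube([1875, 21, 146]);
translate([70, 902, 188]) cube([1875, 21, 146]);
translate([0, 70, 188]) cube([21, 783, 146]);
translate([1994, 70, 188]) cube([21, 783, 146]);
translate([143, 0, 334]) cube([90, 923, 21]);
translate([306, 0, 334]) cube([90, 923, 21]);
translate([469, 0, 334]) cube([90, 923, 21]);
translate([632, 0, 334]) cube([90, 923, 21]);
translate([795, 0, 334]) cube([90, 923, 21]);
translate([958, 0, 334]) cube([90, 923, 21]);
translate([1121, 0, 334]) cube([90, 923, 21]);
translate([1284, 0, 334]) cube([90, 923, 21]);
translate([1447, 0, 334]) cube([90, 923, 21]);
translate([1610, 0, 334]) cube([90, 923, 21]);
translate([1773, 0, 334]) cube([90, 923, 21]);


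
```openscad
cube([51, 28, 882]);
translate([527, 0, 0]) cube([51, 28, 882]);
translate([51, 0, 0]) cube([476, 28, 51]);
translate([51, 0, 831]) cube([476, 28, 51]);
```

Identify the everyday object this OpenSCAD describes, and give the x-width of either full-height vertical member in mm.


A picture frame. The border width is 51 mm.

Four thin pieces enclosing a rectangular opening — a picture frame. The two full-height stiles are 882 mm tall; the top rail sits at z = 831 and is 51 mm tall, so the border above the opening is 882 − 831 = 51 mm, matching the stile x-width.


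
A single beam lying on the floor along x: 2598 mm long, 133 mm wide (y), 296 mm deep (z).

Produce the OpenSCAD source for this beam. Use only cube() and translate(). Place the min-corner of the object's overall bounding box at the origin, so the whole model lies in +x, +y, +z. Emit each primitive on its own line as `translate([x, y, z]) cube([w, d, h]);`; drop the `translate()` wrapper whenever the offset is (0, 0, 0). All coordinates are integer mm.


cube([2598, 133, 296]);


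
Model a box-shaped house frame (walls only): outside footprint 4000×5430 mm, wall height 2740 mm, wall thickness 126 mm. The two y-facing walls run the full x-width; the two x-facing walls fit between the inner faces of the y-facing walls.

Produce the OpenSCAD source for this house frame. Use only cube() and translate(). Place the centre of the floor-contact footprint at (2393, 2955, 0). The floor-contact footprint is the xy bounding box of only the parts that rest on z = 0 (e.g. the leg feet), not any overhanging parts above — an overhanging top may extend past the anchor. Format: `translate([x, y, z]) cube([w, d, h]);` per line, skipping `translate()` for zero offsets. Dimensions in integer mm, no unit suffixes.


translate([393, 240, 0]) cube([4000, 126, 2740]);
translate([393, 5544, 0]) cube([4000, 126, 2740]);
translate([393, 366, 0]) cube([126, 5178, 2740]);
translate([4267, 366, 0]) cube([126, 5178, 2740]);


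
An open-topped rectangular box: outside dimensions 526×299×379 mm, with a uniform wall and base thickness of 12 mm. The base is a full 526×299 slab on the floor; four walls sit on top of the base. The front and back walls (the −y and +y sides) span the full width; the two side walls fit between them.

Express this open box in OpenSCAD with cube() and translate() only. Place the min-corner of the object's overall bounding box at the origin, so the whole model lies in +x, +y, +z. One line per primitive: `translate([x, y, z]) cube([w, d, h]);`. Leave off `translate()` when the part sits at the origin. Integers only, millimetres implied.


cube([526, 299, 12]);
translate([0, 0, 12]) cube([526, 12, 367]);
translate([0, 287, 12]) cube([526, 12, 367]);
translate([0, 12, 12]) cube([12, 275, 367]);
translate([514, 12, 12]) cube([12, 275, 367]);


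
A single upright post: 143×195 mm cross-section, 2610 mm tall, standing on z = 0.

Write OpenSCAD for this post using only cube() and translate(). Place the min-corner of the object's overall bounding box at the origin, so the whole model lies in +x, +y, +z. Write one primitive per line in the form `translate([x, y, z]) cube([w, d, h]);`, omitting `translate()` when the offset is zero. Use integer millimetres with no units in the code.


cube([143, 195, 2610]);


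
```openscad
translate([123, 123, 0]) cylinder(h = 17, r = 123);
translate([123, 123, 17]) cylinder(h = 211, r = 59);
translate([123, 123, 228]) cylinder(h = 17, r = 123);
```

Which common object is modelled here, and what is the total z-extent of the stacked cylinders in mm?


A spool. The overall height is 245 mm.

Three coaxial cylinders, large–small–large — a spool. Two 17 mm flanges and a 211 mm core give 17 + 211 + 17 = 245 mm.


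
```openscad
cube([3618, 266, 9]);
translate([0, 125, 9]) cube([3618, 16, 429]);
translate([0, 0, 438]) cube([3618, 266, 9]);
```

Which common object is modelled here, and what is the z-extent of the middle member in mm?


An I-beam. The web height is 429 mm.

Two wide flanges with a thin centred web — an I-beam. Overall 447 mm minus two 9 mm flanges gives a web of 447 − 2·9 = 429 mm.


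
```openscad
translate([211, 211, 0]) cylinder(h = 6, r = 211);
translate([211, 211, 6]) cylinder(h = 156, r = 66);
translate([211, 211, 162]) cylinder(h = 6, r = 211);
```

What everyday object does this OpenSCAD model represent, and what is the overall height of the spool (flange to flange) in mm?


A spool. The overall height is 168 mm.

Three coaxial cylinders, large–small–large — a spool. Two 6 mm flanges and a 156 mm core give 6 + 156 + 6 = 168 mm.


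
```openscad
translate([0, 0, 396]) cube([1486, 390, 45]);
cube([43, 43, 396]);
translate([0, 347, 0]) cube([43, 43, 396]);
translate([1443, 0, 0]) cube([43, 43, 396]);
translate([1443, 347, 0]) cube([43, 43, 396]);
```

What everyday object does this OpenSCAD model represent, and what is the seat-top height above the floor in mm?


A bench. The seat-top height is 441 mm.

A long slab on four corner posts — a bench. The slab sits at z = 396 with thickness 45, so the top is 396 + 45 = 441 mm.


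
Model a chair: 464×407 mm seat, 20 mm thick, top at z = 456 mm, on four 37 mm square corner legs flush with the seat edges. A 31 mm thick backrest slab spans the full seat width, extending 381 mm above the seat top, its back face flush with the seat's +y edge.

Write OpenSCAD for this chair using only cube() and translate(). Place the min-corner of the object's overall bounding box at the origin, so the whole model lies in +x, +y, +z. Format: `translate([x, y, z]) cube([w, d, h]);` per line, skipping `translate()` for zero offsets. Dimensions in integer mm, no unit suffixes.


// leg_h = 456 - 20 = 436
translate([0, 0, 436]) cube([464, 407, 20]);
cube([37, 37, 436]);
translate([427, 0, 0]) cube([37, 37, 436]);
translate([0, 370, 0]) cube([37, 37, 436]);
translate([427, 370, 0]) cube([37, 37, 436]);
translate([0, 376, 456]) cube([464, 31, 381]);


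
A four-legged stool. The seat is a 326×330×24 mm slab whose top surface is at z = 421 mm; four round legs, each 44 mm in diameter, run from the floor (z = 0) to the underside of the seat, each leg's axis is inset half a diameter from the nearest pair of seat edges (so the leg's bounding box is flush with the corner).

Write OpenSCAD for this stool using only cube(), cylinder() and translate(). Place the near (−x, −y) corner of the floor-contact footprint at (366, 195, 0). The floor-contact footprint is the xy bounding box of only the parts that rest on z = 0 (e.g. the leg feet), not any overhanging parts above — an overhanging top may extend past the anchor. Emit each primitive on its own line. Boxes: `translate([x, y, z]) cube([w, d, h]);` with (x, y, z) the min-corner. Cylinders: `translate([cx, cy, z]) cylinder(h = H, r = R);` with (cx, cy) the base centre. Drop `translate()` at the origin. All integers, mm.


// leg_h = 421 - 24 = 397
translate([366, 195, 397]) cube([326, 330, 24]);
translate([388, 217, 0]) cylinder(h = 397, r = 22);
translate([670, 217, 0]) cylinder(h = 397, r = 22);
translate([388, 503, 0]) cylinder(h = 397, r = 22);
translate([670, 503, 0]) cylinder(h = 397, r = 22);


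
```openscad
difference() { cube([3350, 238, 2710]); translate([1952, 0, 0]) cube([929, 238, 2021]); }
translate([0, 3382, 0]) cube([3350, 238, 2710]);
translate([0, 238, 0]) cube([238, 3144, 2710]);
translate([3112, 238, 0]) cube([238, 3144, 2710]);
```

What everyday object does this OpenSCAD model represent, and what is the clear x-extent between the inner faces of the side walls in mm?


A single room. The interior width is 2874 mm.

Four walls enclosing a rectangle with a door in the front wall — a room. Outside width 3350 minus two 238 mm walls gives 2874 mm.


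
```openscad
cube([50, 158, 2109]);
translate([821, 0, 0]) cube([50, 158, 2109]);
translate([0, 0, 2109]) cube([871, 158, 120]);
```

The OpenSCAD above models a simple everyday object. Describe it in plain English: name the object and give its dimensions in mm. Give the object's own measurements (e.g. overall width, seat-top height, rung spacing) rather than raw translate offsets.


A door frame. The clear opening is 771 mm wide and 2109 mm high. Two 50 mm wide jambs, 158 mm deep, stand either side of the opening from the floor to the top of the opening. A 120 mm thick head sits across the top of both jambs, spanning the full outside width of the frame.


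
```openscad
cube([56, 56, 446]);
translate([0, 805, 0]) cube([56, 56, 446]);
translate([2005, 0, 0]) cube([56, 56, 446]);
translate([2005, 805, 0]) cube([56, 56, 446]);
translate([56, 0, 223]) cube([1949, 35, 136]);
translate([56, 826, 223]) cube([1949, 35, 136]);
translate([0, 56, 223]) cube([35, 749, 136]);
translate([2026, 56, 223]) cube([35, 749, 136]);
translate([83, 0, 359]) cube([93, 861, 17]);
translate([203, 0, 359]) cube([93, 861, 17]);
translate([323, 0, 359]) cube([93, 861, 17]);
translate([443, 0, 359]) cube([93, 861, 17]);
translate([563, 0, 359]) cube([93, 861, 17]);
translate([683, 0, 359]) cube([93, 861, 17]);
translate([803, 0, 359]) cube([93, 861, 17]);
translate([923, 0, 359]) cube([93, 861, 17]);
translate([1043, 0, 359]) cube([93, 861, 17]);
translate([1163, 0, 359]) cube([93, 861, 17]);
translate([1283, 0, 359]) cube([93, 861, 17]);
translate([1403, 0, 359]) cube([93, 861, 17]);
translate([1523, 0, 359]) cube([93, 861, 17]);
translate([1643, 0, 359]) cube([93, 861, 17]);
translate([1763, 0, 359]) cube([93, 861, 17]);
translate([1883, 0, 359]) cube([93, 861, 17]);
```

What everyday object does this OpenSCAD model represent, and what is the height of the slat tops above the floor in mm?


A bed frame. The slat-top height is 376 mm.

Four posts, four rails, and a row of slats — a bed frame. Slats sit on the rails at z = 223 + 136 = 359; with slat thickness 17, the top is 376 mm.


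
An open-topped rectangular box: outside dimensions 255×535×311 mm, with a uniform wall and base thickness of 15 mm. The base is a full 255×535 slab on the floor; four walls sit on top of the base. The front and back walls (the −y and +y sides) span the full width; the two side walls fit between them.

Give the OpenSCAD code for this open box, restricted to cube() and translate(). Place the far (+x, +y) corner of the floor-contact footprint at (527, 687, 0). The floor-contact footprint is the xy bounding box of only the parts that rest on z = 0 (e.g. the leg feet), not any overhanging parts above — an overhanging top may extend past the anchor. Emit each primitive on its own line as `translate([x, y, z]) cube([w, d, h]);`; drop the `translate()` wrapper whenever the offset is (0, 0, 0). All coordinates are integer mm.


translate([272, 152, 0]) cube([255, 535, 15]);
translate([272, 152, 15]) cube([255, 15, 296]);
translate([272, 672, 15]) cube([255, 15, 296]);
translate([272, 167, 15]) cube([15, 505, 296]);
translate([512, 167, 15]) cube([15, 505, 296]);


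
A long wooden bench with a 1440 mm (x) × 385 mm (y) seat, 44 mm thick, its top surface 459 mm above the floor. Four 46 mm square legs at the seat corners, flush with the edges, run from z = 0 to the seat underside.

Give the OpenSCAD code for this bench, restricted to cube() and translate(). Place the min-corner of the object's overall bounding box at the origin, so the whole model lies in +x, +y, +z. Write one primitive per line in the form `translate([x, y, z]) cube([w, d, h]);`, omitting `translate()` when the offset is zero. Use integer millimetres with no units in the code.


translate([0, 0, 415]) cube([1440, 385, 44]);
cube([46, 46, 415]);
translate([0, 339, 0]) cube([46, 46, 415]);
translate([1394, 0, 0]) cube([46, 46, 415]);
translate([1394, 339, 0]) cube([46, 46, 415]);


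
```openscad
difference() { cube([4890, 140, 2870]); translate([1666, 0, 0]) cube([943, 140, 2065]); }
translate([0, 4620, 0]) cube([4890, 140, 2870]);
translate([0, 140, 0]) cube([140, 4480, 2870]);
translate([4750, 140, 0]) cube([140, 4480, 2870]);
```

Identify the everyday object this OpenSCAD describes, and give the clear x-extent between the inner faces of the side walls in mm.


A single room. The interior width is 4610 mm.

Four walls enclosing a rectangle with a door in the front wall — a room. Outside width 4890 minus two 140 mm walls gives 4610 mm.


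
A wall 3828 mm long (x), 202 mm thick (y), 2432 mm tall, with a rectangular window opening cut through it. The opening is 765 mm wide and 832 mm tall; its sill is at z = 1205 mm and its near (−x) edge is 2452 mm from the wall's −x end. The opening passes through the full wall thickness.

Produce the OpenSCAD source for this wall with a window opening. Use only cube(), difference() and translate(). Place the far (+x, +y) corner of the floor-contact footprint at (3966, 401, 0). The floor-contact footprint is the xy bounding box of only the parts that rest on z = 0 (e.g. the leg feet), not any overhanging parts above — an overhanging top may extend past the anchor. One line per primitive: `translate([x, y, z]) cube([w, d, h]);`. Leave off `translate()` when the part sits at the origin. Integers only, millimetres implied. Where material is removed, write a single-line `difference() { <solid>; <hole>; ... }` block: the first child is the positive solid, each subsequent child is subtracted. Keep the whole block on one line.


difference() { translate([138, 199, 0]) cube([3828, 202, 2432]); translate([2590, 199, 1205]) cube([765, 202, 832]); }


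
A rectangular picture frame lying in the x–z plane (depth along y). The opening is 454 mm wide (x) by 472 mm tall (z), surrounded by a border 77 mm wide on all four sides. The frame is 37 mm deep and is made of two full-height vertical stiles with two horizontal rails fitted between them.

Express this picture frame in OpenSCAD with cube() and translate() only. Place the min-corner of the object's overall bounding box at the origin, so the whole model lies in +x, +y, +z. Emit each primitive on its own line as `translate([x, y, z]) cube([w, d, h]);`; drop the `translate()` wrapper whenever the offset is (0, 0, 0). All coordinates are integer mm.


cube([77, 37, 626]);
translate([531, 0, 0]) cube([77, 37, 626]);
translate([77, 0, 0]) cube([454, 37, 77]);
translate([77, 0, 549]) cube([454, 37, 77]);


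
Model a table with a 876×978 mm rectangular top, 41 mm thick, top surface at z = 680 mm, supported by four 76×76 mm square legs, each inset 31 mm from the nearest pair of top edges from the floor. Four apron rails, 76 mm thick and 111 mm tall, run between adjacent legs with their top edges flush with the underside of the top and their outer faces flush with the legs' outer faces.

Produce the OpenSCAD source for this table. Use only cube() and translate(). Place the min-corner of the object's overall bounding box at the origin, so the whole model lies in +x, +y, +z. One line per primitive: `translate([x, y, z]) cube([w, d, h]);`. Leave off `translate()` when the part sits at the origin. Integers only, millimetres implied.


translate([0, 0, 639]) cube([876, 978, 41]);
translate([31, 31, 0]) cube([76, 76, 639]);
translate([769, 31, 0]) cube([76, 76, 639]);
translate([31, 871, 0]) cube([76, 76, 639]);
translate([769, 871, 0]) cube([76, 76, 639]);
translate([107, 31, 528]) cube([662, 76, 111]);
translate([107, 871, 528]) cube([662, 76, 111]);
translate([31, 107, 528]) cube([76, 764, 111]);
translate([769, 107, 528]) cube([76, 764, 111]);


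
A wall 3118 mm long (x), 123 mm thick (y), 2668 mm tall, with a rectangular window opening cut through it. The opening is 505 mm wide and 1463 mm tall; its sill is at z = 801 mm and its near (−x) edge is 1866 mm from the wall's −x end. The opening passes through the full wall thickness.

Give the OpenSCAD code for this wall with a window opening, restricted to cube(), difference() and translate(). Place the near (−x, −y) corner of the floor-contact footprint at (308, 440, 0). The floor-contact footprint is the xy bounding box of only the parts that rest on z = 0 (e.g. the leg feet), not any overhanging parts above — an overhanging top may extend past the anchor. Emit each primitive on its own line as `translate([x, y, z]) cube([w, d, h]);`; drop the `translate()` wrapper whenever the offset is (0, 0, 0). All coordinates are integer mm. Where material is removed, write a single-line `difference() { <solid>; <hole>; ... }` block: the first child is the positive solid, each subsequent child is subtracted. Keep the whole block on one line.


difference() { translate([308, 440, 0]) cube([3118, 123, 2668]); translate([2174, 440, 801]) cube([505, 123, 1463]); }


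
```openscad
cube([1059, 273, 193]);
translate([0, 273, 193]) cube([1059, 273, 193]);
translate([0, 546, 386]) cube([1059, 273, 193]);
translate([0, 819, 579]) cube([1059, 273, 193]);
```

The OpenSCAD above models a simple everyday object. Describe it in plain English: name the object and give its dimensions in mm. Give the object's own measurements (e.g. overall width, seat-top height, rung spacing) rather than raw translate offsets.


A straight staircase of 4 solid steps. Each step is 1059 mm wide (x), 273 mm deep (y, the going) and 193 mm tall (the rise). The first step rests on the floor; each subsequent step sits one going further in +y and one rise higher in +z, directly behind and above the previous step with no overlap.


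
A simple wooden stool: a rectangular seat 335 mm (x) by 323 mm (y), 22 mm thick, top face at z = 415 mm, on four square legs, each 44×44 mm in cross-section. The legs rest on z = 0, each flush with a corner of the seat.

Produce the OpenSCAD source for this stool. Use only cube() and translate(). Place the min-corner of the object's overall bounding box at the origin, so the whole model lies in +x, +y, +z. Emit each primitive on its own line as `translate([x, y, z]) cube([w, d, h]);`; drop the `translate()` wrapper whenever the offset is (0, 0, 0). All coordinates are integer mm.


// leg_h = 415 - 22 = 393
translate([0, 0, 393]) cube([335, 323, 22]);
cube([44, 44, 393]);
translate([291, 0, 0]) cube([44, 44, 393]);
translate([0, 279, 0]) cube([44, 44, 393]);
translate([291, 279, 0]) cube([44, 44, 393]);


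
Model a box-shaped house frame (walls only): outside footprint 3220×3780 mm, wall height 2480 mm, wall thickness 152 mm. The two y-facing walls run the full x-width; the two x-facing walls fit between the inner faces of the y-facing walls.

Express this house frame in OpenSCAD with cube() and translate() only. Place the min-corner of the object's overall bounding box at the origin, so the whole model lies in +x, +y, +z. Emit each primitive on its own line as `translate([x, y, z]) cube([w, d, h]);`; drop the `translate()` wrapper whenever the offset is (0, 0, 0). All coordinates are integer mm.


cube([3220, 152, 2480]);
translate([0, 3628, 0]) cube([3220, 152, 2480]);
translate([0, 152, 0]) cube([152, 3476, 2480]);
translate([3068, 152, 0]) cube([152, 3476, 2480]);


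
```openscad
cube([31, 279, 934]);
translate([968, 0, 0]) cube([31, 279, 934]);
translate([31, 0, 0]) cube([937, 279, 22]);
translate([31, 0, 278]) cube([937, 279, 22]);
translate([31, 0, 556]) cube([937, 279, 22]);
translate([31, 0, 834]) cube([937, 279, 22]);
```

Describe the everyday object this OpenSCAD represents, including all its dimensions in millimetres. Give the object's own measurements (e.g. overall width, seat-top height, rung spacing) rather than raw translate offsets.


An open bookshelf. Two side panels, each 31 mm thick, 279 mm deep and 934 mm tall, stand 999 mm apart (outside-to-outside). Between them sit 4 shelves, each 22 mm thick and 279 mm deep, spanning the full gap between the sides. The bottom shelf rests on the floor (its underside at z = 0) and the clear gap between one shelf's top and the next shelf's underside is 256 mm.


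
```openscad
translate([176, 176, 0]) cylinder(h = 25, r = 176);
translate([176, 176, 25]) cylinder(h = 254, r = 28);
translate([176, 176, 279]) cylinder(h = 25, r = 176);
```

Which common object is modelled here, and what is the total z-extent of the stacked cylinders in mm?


A spool. The overall height is 304 mm.

Three coaxial cylinders, large–small–large — a spool. Two 25 mm flanges and a 254 mm core give 25 + 254 + 25 = 304 mm.


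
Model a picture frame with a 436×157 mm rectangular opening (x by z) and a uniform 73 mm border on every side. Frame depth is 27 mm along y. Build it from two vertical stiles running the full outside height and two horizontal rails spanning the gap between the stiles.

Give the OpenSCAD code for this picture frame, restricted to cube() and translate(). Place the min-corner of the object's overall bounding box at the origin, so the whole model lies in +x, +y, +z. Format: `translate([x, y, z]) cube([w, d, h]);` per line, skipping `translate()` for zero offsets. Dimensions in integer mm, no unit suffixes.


cube([73, 27, 303]);
translate([509, 0, 0]) cube([73, 27, 303]);
translate([73, 0, 0]) cube([436, 27, 73]);
translate([73, 0, 230]) cube([436, 27, 73]);


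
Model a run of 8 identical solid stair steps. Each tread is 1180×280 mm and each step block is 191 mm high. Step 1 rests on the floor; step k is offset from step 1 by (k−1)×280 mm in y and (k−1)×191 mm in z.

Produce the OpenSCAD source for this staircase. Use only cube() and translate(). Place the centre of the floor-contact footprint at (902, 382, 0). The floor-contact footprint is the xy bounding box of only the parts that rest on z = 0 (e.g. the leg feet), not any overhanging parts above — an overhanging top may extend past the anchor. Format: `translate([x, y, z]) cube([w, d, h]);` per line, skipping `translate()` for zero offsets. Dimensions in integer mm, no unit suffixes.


translate([312, 242, 0]) cube([1180, 280, 191]);
translate([312, 522, 191]) cube([1180, 280, 191]);
translate([312, 802, 382]) cube([1180, 280, 191]);
translate([312, 1082, 573]) cube([1180, 280, 191]);
translate([312, 1362, 764]) cube([1180, 280, 191]);
translate([312, 1642, 955]) cube([1180, 280, 191]);
translate([312, 1922, 1146]) cube([1180, 280, 191]);
translate([312, 2202, 1337]) cube([1180, 280, 191]);


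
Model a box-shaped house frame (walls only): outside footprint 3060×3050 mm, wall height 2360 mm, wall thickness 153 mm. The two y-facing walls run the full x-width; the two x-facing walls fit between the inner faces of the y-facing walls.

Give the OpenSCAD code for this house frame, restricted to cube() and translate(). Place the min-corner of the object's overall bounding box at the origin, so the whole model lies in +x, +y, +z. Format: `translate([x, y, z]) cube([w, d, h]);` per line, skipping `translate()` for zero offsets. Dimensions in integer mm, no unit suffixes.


cube([3060, 153, 2360]);
translate([0, 2897, 0]) cube([3060, 153, 2360]);
translate([0, 153, 0]) cube([153, 2744, 2360]);
translate([2907, 153, 0]) cube([153, 2744, 2360]);


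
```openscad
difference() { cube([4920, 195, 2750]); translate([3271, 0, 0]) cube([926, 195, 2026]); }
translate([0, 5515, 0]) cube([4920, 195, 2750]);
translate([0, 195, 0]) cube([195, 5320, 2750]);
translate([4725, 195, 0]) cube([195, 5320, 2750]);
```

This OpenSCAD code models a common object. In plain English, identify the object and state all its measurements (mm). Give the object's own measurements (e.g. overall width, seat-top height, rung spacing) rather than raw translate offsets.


A single room: four walls, each 2750 mm tall and 195 mm thick, enclosing an outside footprint 4920×5710 mm (x × y), no floor or roof. The front and back walls (−y and +y sides) run the full x-width; the side walls fit between their inner faces. A door opening 926 mm wide and 2026 mm tall is cut through the front wall from the floor up, its −x edge 3271 mm from the wall's −x end.


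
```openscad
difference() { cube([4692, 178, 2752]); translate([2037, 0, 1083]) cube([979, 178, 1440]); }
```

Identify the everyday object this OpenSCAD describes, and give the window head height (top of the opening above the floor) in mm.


A wall with a window opening. The window head height is 2523 mm.

A wall with a rectangular opening subtracted — a window. Sill at z = 1083, opening 1440 mm tall, so the head is at 1083 + 1440 = 2523 mm.


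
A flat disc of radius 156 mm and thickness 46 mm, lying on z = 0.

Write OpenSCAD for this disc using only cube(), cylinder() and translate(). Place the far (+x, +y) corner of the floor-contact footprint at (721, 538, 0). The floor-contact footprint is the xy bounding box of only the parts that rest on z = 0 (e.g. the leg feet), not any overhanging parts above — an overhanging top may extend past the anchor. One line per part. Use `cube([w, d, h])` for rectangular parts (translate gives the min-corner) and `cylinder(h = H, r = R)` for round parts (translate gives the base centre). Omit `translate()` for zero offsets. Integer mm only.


translate([565, 382, 0]) cylinder(h = 46, r = 156);


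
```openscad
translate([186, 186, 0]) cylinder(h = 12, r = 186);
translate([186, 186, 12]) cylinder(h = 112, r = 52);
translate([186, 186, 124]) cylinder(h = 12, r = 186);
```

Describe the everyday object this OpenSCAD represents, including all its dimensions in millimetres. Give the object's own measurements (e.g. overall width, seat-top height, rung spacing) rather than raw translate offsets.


A spool: two coaxial disc flanges of radius 186 mm and thickness 12 mm, joined by a core cylinder of radius 52 mm and height 112 mm. The lower flange rests on z = 0 and the three cylinders share a vertical axis.


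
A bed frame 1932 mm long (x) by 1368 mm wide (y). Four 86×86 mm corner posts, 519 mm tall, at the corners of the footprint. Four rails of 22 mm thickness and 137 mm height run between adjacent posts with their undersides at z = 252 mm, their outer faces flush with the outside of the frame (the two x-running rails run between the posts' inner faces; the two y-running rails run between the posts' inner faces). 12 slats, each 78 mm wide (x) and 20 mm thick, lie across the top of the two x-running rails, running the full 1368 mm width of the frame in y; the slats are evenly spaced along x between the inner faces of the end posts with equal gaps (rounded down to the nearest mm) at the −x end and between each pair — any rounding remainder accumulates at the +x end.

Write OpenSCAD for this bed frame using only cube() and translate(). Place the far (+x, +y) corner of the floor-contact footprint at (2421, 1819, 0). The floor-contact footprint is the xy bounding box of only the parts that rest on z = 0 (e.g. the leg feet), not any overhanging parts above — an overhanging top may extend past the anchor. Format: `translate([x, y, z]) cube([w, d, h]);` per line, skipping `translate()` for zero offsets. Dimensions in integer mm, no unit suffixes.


translate([489, 451, 0]) cube([86, 86, 519]);
translate([489, 1733, 0]) cube([86, 86, 519]);
translate([2335, 451, 0]) cube([86, 86, 519]);
translate([2335, 1733, 0]) cube([86, 86, 519]);
translate([575, 451, 252]) cube([1760, 22, 137]);
translate([575, 1797, 252]) cube([1760, 22, 137]);
translate([489, 537, 252]) cube([22, 1196, 137]);
translate([2399, 537, 252]) cube([22, 1196, 137]);
translate([638, 451, 389]) cube([78, 1368, 20]);
translate([779, 451, 389]) cube([78, 1368, 20]);
translate([920, 451, 389]) cube([78, 1368, 20]);
translate([1061, 451, 389]) cube([78, 1368, 20]);
translate([1202, 451, 389]) cube([78, 1368, 20]);
translate([1343, 451, 389]) cube([78, 1368, 20]);
translate([1484, 451, 389]) cube([78, 1368, 20]);
translate([1625, 451, 389]) cube([78, 1368, 20]);
translate([1766, 451, 389]) cube([78, 1368, 20]);
translate([1907, 451, 389]) cube([78, 1368, 20]);
translate([2048, 451, 389]) cube([78, 1368, 20]);
translate([2189, 451, 389]) cube([78, 1368, 20]);


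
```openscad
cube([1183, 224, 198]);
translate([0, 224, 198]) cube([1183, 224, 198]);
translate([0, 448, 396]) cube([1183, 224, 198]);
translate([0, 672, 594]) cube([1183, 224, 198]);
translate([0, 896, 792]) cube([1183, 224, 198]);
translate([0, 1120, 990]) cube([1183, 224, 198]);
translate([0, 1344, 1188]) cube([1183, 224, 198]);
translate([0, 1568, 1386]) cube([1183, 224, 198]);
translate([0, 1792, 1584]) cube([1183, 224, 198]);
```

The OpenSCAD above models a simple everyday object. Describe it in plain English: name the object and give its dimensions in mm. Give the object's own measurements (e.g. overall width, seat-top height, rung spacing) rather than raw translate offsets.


A straight staircase of 9 solid steps. Each step is 1183 mm wide (x), 224 mm deep (y, the going) and 198 mm tall (the rise). The first step rests on the floor; each subsequent step sits one going further in +y and one rise higher in +z, directly behind and above the previous step with no overlap.


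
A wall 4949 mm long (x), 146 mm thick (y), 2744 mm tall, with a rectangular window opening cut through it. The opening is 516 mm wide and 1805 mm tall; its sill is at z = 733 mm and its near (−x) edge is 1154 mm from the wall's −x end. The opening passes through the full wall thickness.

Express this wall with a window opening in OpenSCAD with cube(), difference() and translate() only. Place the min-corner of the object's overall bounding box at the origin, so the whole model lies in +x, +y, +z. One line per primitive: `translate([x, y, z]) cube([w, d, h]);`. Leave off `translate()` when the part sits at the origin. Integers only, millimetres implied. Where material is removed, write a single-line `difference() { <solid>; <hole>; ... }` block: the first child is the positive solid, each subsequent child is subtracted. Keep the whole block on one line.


difference() { cube([4949, 146, 2744]); translate([1154, 0, 733]) cube([516, 146, 1805]); }


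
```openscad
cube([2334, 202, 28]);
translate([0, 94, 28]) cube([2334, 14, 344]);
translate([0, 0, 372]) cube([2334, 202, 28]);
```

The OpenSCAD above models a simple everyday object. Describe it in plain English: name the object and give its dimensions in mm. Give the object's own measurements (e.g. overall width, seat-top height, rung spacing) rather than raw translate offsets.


An I-beam lying along x, 2334 mm long. Overall section height 400 mm. Two flanges 202 mm wide (y) and 28 mm thick, one on the floor and one at the top; a web 14 mm thick runs between them, centred on the flange width.


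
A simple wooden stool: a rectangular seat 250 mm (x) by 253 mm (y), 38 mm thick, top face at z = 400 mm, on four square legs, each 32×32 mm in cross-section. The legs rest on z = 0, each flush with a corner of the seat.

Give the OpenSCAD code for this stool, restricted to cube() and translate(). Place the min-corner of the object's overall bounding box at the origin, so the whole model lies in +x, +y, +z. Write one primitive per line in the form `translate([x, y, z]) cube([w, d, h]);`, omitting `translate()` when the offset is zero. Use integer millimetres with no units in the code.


// leg_h = 400 - 38 = 362
translate([0, 0, 362]) cube([250, 253, 38]);
cube([32, 32, 362]);
translate([218, 0, 0]) cube([32, 32, 362]);
translate([0, 221, 0]) cube([32, 32, 362]);
translate([218, 221, 0]) cube([32, 32, 362]);


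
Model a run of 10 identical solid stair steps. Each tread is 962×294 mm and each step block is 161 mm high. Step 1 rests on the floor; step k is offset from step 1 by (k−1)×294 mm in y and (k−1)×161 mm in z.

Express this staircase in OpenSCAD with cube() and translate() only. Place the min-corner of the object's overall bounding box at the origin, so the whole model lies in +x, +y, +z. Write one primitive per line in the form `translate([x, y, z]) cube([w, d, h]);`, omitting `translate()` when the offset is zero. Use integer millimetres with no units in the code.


cube([962, 294, 161]);
translate([0, 294, 161]) cube([962, 294, 161]);
translate([0, 588, 322]) cube([962, 294, 161]);
translate([0, 882, 483]) cube([962, 294, 161]);
translate([0, 1176, 644]) cube([962, 294, 161]);
translate([0, 1470, 805]) cube([962, 294, 161]);
translate([0, 1764, 966]) cube([962, 294, 161]);
translate([0, 2058, 1127]) cube([962, 294, 161]);
translate([0, 2352, 1288]) cube([962, 294, 161]);
translate([0, 2646, 1449]) cube([962, 294, 161]);


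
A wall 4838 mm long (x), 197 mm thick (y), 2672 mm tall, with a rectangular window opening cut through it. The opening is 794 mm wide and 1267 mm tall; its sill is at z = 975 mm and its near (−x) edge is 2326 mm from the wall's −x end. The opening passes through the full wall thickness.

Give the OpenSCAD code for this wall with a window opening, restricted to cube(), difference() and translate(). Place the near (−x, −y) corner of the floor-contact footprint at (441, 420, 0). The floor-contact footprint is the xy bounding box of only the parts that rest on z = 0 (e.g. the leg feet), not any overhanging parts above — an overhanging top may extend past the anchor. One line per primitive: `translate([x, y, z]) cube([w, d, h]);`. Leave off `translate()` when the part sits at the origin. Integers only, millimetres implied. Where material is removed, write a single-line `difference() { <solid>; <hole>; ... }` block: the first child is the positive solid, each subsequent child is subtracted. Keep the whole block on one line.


difference() { translate([441, 420, 0]) cube([4838, 197, 2672]); translate([2767, 420, 975]) cube([794, 197, 1267]); }


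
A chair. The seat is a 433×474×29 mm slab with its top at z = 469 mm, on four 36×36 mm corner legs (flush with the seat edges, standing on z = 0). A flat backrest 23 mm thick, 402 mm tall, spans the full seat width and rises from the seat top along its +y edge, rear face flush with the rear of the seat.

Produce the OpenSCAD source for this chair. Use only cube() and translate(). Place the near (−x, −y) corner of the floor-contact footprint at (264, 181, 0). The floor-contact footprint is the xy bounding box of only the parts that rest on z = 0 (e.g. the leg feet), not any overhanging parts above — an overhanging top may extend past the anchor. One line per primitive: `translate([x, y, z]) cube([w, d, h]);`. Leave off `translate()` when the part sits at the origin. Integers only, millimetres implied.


translate([264, 181, 440]) cube([433, 474, 29]);
translate([264, 181, 0]) cube([36, 36, 440]);
translate([661, 181, 0]) cube([36, 36, 440]);
translate([264, 619, 0]) cube([36, 36, 440]);
translate([661, 619, 0]) cube([36, 36, 440]);
translate([264, 632, 469]) cube([433, 23, 402]);


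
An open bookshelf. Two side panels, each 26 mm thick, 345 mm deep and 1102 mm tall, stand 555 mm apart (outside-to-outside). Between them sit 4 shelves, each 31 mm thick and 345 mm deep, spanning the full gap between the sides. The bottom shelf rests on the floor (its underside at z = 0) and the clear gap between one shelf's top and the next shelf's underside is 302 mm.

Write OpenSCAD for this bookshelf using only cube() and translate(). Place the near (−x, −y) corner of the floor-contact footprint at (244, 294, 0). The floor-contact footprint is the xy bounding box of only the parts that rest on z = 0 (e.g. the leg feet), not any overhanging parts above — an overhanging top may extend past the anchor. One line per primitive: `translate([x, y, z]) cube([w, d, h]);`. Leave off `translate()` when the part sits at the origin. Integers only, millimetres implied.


translate([244, 294, 0]) cube([26, 345, 1102]);
translate([773, 294, 0]) cube([26, 345, 1102]);
translate([270, 294, 0]) cube([503, 345, 31]);
translate([270, 294, 333]) cube([503, 345, 31]);
translate([270, 294, 666]) cube([503, 345, 31]);
translate([270, 294, 999]) cube([503, 345, 31]);


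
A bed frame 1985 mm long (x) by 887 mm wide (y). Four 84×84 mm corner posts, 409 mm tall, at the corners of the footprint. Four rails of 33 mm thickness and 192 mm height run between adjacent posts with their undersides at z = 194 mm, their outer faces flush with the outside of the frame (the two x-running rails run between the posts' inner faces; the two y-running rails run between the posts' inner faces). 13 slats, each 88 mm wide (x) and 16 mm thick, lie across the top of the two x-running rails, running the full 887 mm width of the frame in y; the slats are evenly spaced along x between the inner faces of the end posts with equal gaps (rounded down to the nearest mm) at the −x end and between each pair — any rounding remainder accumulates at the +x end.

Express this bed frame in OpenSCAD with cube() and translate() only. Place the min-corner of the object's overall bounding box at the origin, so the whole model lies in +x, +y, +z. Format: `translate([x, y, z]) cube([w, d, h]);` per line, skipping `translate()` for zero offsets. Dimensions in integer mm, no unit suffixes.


// slat z = rail_z + rail_h = 194 + 192 = 386
// slat gap = ⌊(1817 − 13·88) / 14⌋ = 48
cube([84, 84, 409]);
translate([0, 803, 0]) cube([84, 84, 409]);
translate([1901, 0, 0]) cube([84, 84, 409]);
translate([1901, 803, 0]) cube([84, 84, 409]);
translate([84, 0, 194]) cube([1817, 33, 192]);
translate([84, 854, 194]) cube([1817, 33, 192]);
translate([0, 84, 194]) cube([33, 719, 192]);
translate([1952, 84, 194]) cube([33, 719, 192]);
translate([132, 0, 386]) cube([88, 887, 16]);
translate([268, 0, 386]) cube([88, 887, 16]);
translate([404, 0, 386]) cube([88, 887, 16]);
translate([540, 0, 386]) cube([88, 887, 16]);
translate([676, 0, 386]) cube([88, 887, 16]);
translate([812, 0, 386]) cube([88, 887, 16]);
translate([948, 0, 386]) cube([88, 887, 16]);
translate([1084, 0, 386]) cube([88, 887, 16]);
translate([1220, 0, 386]) cube([88, 887, 16]);
translate([1356, 0, 386]) cube([88, 887, 16]);
translate([1492, 0, 386]) cube([88, 887, 16]);
translate([1628, 0, 386]) cube([88, 887, 16]);
translate([1764, 0, 386]) cube([88, 887, 16]);
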